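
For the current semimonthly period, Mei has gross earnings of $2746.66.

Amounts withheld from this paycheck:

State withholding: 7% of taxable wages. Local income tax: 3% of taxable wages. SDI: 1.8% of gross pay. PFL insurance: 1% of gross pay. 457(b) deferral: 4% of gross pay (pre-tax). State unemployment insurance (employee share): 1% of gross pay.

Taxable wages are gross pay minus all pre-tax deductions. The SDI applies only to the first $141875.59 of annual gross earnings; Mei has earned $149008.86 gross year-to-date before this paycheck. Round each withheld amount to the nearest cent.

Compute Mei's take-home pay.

457(b) deferral: $2746.66 × 0.04 = $109.87
Taxable wages = $2746.66 − $109.87 = $2636.79
Local income tax: $2636.79 × 0.03 = $79.10
State withholding: $2636.79 × 0.07 = $184.58
PFL insurance: $2746.66 × 0.01 = $27.47
State unemployment insurance (employee share): $2746.66 × 0.01 = $27.47
SDI: annual cap $141875.59 already reached (YTD $149008.86), so $0.00
Total deductions = $109.87 + $79.10 + $184.58 + $27.47 + $27.47 + $0.00 = $428.49
Net pay = $2746.66 − $428.49 = $2318.17

$2318.17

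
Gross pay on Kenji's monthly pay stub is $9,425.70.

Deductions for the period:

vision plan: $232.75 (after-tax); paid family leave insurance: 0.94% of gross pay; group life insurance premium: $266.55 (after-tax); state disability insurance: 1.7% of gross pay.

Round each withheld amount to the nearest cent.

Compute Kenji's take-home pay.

Paid family leave insurance: $9,425.70 × 0.0094 = $88.60
State disability insurance: $9,425.70 × 0.017 = $160.24
Vision plan: $232.75
Group life insurance premium: $266.55
Total deductions = $88.60 + $160.24 + $232.75 + $266.55 = $748.14
Net pay = $9,425.70 − $748.14 = $8,677.56

$8,677.56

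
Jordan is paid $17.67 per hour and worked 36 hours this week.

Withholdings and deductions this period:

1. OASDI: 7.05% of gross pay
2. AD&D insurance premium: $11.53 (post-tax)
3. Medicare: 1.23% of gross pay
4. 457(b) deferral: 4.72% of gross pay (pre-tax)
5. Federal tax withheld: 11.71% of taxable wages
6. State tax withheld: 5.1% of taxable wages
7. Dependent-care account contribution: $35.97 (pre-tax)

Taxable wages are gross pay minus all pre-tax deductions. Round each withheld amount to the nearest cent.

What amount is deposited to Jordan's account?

$410.09

Gross pay: 36 × $17.67 = $636.12
Dependent-care account contribution: $35.97
457(b) deferral: $636.12 × 0.0472 = $30.02
Pre-tax total = $35.97 + $30.02 = $65.99
Taxable wages = $636.12 − $65.99 = $570.13
State tax withheld: $570.13 × 0.051 = $29.08
Federal tax withheld: $570.13 × 0.1171 = $66.76
Medicare: $636.12 × 0.0123 = $7.82
OASDI: $636.12 × 0.0705 = $44.85
AD&D insurance premium: $11.53
Total deductions = $35.97 + $30.02 + $29.08 + $66.76 + $7.82 + $44.85 + $11.53 = $226.03
Net pay = $636.12 − $226.03 = $410.09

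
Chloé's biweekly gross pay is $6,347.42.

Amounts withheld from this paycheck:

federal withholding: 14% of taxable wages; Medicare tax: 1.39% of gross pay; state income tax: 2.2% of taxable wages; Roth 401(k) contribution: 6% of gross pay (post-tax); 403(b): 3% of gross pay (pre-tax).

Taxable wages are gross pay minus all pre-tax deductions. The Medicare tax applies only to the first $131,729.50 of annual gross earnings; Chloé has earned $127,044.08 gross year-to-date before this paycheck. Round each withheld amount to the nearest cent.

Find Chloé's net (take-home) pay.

$4,713.59

403(b): $6,347.42 × 0.03 = $190.42
Taxable wages = $6,347.42 − $190.42 = $6,157.00
Federal withholding: $6,157.00 × 0.14 = $861.98
State income tax: $6,157.00 × 0.022 = $135.45
Medicare tax: only $131,729.50 − $127,044.08 = $4,685.42 of this check is subject → $4,685.42 × 0.0139 = $65.13
Roth 401(k) contribution: $6,347.42 × 0.06 = $380.85
Total deductions = $190.42 + $861.98 + $135.45 + $65.13 + $380.85 = $1,633.83
Net pay = $6,347.42 − $1,633.83 = $4,713.59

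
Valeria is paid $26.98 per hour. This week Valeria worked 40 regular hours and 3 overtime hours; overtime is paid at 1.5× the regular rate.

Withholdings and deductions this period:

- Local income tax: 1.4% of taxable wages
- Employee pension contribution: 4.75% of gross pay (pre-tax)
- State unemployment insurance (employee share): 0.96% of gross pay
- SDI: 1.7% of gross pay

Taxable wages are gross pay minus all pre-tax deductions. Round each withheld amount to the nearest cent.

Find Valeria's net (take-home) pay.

$1,095.63

Regular pay: 40 × $26.98 = $1,079.20
Overtime pay: 3 × $26.98 × 1.5 = $121.41
Gross pay = $1,079.20 + $121.41 = $1,200.61
Employee pension contribution: $1,200.61 × 0.0475 = $57.03
Taxable wages = $1,200.61 − $57.03 = $1,143.58
Local income tax: $1,143.58 × 0.014 = $16.01
SDI: $1,200.61 × 0.017 = $20.41
State unemployment insurance (employee share): $1,200.61 × 0.0096 = $11.53
Total deductions = $57.03 + $16.01 + $20.41 + $11.53 = $104.98
Net pay = $1,200.61 − $104.98 = $1,095.63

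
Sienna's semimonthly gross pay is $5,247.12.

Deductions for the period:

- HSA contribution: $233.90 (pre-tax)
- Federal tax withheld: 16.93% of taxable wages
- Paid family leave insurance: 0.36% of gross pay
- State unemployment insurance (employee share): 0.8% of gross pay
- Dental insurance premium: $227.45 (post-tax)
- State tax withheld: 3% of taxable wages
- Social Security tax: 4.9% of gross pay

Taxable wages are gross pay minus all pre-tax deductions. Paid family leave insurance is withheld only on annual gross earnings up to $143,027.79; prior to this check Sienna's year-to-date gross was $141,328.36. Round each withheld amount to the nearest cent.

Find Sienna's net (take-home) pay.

$3,481.42

HSA contribution: $233.90
Taxable wages = $5,247.12 − $233.90 = $5,013.22
State tax withheld: $5,013.22 × 0.03 = $150.40
Federal tax withheld: $5,013.22 × 0.1693 = $848.74
Social Security tax: $5,247.12 × 0.049 = $257.11
Paid family leave insurance: only $143,027.79 − $141,328.36 = $1,699.43 of this check is subject → $1,699.43 × 0.0036 = $6.12
State unemployment insurance (employee share): $5,247.12 × 0.008 = $41.98
Dental insurance premium: $227.45
Total deductions = $233.90 + $150.40 + $848.74 + $257.11 + $6.12 + $41.98 + $227.45 = $1,765.70
Net pay = $5,247.12 − $1,765.70 = $3,481.42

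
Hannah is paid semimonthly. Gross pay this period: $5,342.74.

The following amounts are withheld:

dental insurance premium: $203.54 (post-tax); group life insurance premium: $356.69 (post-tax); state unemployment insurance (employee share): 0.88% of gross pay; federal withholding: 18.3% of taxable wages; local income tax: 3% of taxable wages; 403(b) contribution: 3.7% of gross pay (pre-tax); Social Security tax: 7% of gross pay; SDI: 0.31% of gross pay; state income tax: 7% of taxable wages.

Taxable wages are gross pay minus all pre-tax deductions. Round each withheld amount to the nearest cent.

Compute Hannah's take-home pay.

$2,691.21

403(b) contribution: $5,342.74 × 0.037 = $197.68
Taxable wages = $5,342.74 − $197.68 = $5,145.06
State income tax: $5,145.06 × 0.07 = $360.15
Local income tax: $5,145.06 × 0.03 = $154.35
Federal withholding: $5,145.06 × 0.183 = $941.55
State unemployment insurance (employee share): $5,342.74 × 0.0088 = $47.02
Social Security tax: $5,342.74 × 0.07 = $373.99
SDI: $5,342.74 × 0.0031 = $16.56
Group life insurance premium: $356.69
Dental insurance premium: $203.54
Total deductions = $197.68 + $360.15 + $154.35 + $941.55 + $47.02 + $373.99 + $16.56 + $356.69 + $203.54 = $2,651.53
Net pay = $5,342.74 − $2,651.53 = $2,691.21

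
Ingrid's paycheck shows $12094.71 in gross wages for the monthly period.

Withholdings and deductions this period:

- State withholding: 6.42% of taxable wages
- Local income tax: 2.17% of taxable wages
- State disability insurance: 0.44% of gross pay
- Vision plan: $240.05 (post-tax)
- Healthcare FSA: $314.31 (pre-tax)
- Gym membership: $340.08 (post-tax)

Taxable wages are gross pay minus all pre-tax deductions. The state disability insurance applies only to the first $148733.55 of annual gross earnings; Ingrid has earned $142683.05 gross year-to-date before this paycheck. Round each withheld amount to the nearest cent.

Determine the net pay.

Healthcare FSA: $314.31
Taxable wages = $12094.71 − $314.31 = $11780.40
State withholding: $11780.40 × 0.0642 = $756.30
Local income tax: $11780.40 × 0.0217 = $255.63
State disability insurance: only $148733.55 − $142683.05 = $6050.50 of this check is subject → $6050.50 × 0.0044 = $26.62
Vision plan: $240.05
Gym membership: $340.08
Total deductions = $314.31 + $756.30 + $255.63 + $26.62 + $240.05 + $340.08 = $1932.99
Net pay = $12094.71 − $1932.99 = $10161.72

$10161.72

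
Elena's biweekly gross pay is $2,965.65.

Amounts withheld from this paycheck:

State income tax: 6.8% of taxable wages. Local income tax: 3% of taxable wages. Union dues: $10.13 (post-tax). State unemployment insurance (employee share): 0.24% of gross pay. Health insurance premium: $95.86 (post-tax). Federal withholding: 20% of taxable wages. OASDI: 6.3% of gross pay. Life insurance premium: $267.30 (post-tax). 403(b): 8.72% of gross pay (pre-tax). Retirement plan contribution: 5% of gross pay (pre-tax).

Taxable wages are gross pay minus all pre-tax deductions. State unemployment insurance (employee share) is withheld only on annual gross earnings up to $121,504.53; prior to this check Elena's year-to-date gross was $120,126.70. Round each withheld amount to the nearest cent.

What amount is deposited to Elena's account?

$1,232.82

403(b): $2,965.65 × 0.0872 = $258.60
Retirement plan contribution: $2,965.65 × 0.05 = $148.28
Pre-tax total = $258.60 + $148.28 = $406.88
Taxable wages = $2,965.65 − $406.88 = $2,558.77
Local income tax: $2,558.77 × 0.03 = $76.76
State income tax: $2,558.77 × 0.068 = $174.00
Federal withholding: $2,558.77 × 0.2 = $511.75
State unemployment insurance (employee share): only $121,504.53 − $120,126.70 = $1,377.83 of this check is subject → $1,377.83 × 0.0024 = $3.31
OASDI: $2,965.65 × 0.063 = $186.84
Health insurance premium: $95.86
Life insurance premium: $267.30
Union dues: $10.13
Total deductions = $258.60 + $148.28 + $76.76 + $174.00 + $511.75 + $3.31 + $186.84 + $95.86 + $267.30 + $10.13 = $1,732.83
Net pay = $2,965.65 − $1,732.83 = $1,232.82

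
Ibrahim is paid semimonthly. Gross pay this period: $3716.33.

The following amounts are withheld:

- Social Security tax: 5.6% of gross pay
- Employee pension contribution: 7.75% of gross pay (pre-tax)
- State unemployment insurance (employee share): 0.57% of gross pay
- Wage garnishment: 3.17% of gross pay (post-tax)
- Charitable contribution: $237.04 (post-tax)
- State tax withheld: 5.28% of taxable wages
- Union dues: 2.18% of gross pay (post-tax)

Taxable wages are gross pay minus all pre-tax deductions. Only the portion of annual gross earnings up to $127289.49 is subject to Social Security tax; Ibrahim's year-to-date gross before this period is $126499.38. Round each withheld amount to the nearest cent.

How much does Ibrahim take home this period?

$2746.00

Employee pension contribution: $3716.33 × 0.0775 = $288.02
Taxable wages = $3716.33 − $288.02 = $3428.31
State tax withheld: $3428.31 × 0.0528 = $181.01
Social Security tax: only $127289.49 − $126499.38 = $790.11 of this check is subject → $790.11 × 0.056 = $44.25
State unemployment insurance (employee share): $3716.33 × 0.0057 = $21.18
Wage garnishment: $3716.33 × 0.0317 = $117.81
Charitable contribution: $237.04
Union dues: $3716.33 × 0.0218 = $81.02
Total deductions = $288.02 + $181.01 + $44.25 + $21.18 + $117.81 + $237.04 + $81.02 = $970.33
Net pay = $3716.33 − $970.33 = $2746.00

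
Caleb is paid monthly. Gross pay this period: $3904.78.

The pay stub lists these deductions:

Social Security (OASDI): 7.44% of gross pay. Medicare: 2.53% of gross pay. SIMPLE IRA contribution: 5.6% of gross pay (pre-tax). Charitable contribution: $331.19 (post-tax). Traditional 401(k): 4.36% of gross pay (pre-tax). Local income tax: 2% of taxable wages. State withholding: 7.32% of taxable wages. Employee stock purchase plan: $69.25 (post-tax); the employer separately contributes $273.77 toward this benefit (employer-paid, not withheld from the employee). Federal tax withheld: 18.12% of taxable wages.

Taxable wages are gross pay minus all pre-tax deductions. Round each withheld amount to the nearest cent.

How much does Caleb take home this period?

$1761.36

Traditional 401(k): $3904.78 × 0.0436 = $170.25
SIMPLE IRA contribution: $3904.78 × 0.056 = $218.67
Pre-tax total = $170.25 + $218.67 = $388.92
Taxable wages = $3904.78 − $388.92 = $3515.86
Federal tax withheld: $3515.86 × 0.1812 = $637.07
Local income tax: $3515.86 × 0.02 = $70.32
State withholding: $3515.86 × 0.0732 = $257.36
Medicare: $3904.78 × 0.0253 = $98.79
Social Security (OASDI): $3904.78 × 0.0744 = $290.52
Charitable contribution: $331.19
Employee stock purchase plan: $69.25
(Employer's $273.77 toward employee stock purchase plan is not withheld from the employee.)
Total deductions = $170.25 + $218.67 + $637.07 + $70.32 + $257.36 + $98.79 + $290.52 + $331.19 + $69.25 = $2143.42
Net pay = $3904.78 − $2143.42 = $1761.36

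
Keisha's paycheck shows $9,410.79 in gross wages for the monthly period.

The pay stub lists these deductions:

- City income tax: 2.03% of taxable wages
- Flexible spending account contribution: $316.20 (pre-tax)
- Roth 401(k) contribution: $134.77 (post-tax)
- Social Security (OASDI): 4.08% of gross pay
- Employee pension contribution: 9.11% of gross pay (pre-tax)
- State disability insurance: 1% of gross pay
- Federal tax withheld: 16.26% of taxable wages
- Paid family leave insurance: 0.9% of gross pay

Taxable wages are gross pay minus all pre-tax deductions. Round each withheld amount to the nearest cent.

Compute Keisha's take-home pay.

$6,033.13

Flexible spending account contribution: $316.20
Employee pension contribution: $9,410.79 × 0.0911 = $857.32
Pre-tax total = $316.20 + $857.32 = $1,173.52
Taxable wages = $9,410.79 − $1,173.52 = $8,237.27
Federal tax withheld: $8,237.27 × 0.1626 = $1,339.38
City income tax: $8,237.27 × 0.0203 = $167.22
Paid family leave insurance: $9,410.79 × 0.009 = $84.70
Social Security (OASDI): $9,410.79 × 0.0408 = $383.96
State disability insurance: $9,410.79 × 0.01 = $94.11
Roth 401(k) contribution: $134.77
Total deductions = $316.20 + $857.32 + $1,339.38 + $167.22 + $84.70 + $383.96 + $94.11 + $134.77 = $3,377.66
Net pay = $9,410.79 − $3,377.66 = $6,033.13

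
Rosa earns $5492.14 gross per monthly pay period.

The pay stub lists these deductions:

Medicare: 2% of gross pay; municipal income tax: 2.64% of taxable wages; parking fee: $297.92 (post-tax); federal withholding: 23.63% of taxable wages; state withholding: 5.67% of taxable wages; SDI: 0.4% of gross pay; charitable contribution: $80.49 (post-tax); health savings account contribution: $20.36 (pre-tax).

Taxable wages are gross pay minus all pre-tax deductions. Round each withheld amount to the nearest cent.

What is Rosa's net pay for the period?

$3213.88

Health savings account contribution: $20.36
Taxable wages = $5492.14 − $20.36 = $5471.78
Federal withholding: $5471.78 × 0.2363 = $1292.98
State withholding: $5471.78 × 0.0567 = $310.25
Municipal income tax: $5471.78 × 0.0264 = $144.45
SDI: $5492.14 × 0.004 = $21.97
Medicare: $5492.14 × 0.02 = $109.84
Parking fee: $297.92
Charitable contribution: $80.49
Total deductions = $20.36 + $1292.98 + $310.25 + $144.45 + $21.97 + $109.84 + $297.92 + $80.49 = $2278.26
Net pay = $5492.14 − $2278.26 = $3213.88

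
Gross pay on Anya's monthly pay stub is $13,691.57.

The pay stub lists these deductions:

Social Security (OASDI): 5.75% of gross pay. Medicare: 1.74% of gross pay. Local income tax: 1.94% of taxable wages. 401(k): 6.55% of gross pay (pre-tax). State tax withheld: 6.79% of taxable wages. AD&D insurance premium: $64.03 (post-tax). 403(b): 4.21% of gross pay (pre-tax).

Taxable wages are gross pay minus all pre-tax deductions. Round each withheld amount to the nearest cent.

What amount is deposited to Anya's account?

$10,062.15

403(b): $13,691.57 × 0.0421 = $576.42
401(k): $13,691.57 × 0.0655 = $896.80
Pre-tax total = $576.42 + $896.80 = $1,473.22
Taxable wages = $13,691.57 − $1,473.22 = $12,218.35
Local income tax: $12,218.35 × 0.0194 = $237.04
State tax withheld: $12,218.35 × 0.0679 = $829.63
Medicare: $13,691.57 × 0.0174 = $238.23
Social Security (OASDI): $13,691.57 × 0.0575 = $787.27
AD&D insurance premium: $64.03
Total deductions = $576.42 + $896.80 + $237.04 + $829.63 + $238.23 + $787.27 + $64.03 = $3,629.42
Net pay = $13,691.57 − $3,629.42 = $10,062.15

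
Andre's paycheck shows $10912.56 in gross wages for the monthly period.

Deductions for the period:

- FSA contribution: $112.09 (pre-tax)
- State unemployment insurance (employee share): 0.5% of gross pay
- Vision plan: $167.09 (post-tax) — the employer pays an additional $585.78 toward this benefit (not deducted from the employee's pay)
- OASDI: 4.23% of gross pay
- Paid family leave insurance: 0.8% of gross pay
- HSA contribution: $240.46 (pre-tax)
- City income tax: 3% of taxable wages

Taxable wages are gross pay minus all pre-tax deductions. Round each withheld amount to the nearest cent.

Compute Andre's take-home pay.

HSA contribution: $240.46
FSA contribution: $112.09
Pre-tax total = $240.46 + $112.09 = $352.55
Taxable wages = $10912.56 − $352.55 = $10560.01
City income tax: $10560.01 × 0.03 = $316.80
State unemployment insurance (employee share): $10912.56 × 0.005 = $54.56
OASDI: $10912.56 × 0.0423 = $461.60
Paid family leave insurance: $10912.56 × 0.008 = $87.30
Vision plan: $167.09
(Employer's $585.78 toward vision plan is not withheld from the employee.)
Total deductions = $240.46 + $112.09 + $316.80 + $54.56 + $461.60 + $87.30 + $167.09 = $1439.90
Net pay = $10912.56 − $1439.90 = $9472.66

$9472.66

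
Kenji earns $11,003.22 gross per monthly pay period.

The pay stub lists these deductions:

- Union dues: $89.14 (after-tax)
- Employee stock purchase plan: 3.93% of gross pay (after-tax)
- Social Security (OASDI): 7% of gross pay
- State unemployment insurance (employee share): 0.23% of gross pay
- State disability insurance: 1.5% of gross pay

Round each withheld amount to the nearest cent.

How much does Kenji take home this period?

$9,521.06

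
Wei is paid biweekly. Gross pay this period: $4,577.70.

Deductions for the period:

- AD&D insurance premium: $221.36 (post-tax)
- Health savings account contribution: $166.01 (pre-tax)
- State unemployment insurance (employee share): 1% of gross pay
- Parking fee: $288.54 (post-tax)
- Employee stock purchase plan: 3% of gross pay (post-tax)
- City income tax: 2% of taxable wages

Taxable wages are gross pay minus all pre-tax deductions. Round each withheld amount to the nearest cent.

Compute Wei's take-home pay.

$3,630.45

Health savings account contribution: $166.01
Taxable wages = $4,577.70 − $166.01 = $4,411.69
City income tax: $4,411.69 × 0.02 = $88.23
State unemployment insurance (employee share): $4,577.70 × 0.01 = $45.78
AD&D insurance premium: $221.36
Parking fee: $288.54
Employee stock purchase plan: $4,577.70 × 0.03 = $137.33
Total deductions = $166.01 + $88.23 + $45.78 + $221.36 + $288.54 + $137.33 = $947.25
Net pay = $4,577.70 − $947.25 = $3,630.45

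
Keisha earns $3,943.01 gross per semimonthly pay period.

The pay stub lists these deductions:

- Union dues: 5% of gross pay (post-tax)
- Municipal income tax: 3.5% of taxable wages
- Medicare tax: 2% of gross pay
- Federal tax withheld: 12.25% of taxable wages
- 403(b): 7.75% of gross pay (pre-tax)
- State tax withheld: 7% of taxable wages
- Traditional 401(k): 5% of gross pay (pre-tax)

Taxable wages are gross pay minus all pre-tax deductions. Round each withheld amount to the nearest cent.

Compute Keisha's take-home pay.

Traditional 401(k): $3,943.01 × 0.05 = $197.15
403(b): $3,943.01 × 0.0775 = $305.58
Pre-tax total = $197.15 + $305.58 = $502.73
Taxable wages = $3,943.01 − $502.73 = $3,440.28
Municipal income tax: $3,440.28 × 0.035 = $120.41
State tax withheld: $3,440.28 × 0.07 = $240.82
Federal tax withheld: $3,440.28 × 0.1225 = $421.43
Medicare tax: $3,943.01 × 0.02 = $78.86
Union dues: $3,943.01 × 0.05 = $197.15
Total deductions = $197.15 + $305.58 + $120.41 + $240.82 + $421.43 + $78.86 + $197.15 = $1,561.40
Net pay = $3,943.01 − $1,561.40 = $2,381.61

$2,381.61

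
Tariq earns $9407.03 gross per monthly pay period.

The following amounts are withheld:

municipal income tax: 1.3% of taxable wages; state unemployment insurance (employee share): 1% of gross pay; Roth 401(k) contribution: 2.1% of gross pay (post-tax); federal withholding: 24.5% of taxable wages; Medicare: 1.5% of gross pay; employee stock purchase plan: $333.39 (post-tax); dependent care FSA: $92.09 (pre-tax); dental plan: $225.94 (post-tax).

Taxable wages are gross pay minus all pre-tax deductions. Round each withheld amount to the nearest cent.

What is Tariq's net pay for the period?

$5919.63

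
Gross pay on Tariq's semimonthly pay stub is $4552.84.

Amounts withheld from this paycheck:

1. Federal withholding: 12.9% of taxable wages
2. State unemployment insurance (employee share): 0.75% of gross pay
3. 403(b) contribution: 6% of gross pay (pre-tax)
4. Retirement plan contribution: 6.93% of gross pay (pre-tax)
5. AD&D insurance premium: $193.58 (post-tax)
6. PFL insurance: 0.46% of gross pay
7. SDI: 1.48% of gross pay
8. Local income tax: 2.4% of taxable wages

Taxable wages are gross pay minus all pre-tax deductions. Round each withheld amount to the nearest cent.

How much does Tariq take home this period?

$3041.59

Retirement plan contribution: $4552.84 × 0.0693 = $315.51
403(b) contribution: $4552.84 × 0.06 = $273.17
Pre-tax total = $315.51 + $273.17 = $588.68
Taxable wages = $4552.84 − $588.68 = $3964.16
Federal withholding: $3964.16 × 0.129 = $511.38
Local income tax: $3964.16 × 0.024 = $95.14
PFL insurance: $4552.84 × 0.0046 = $20.94
State unemployment insurance (employee share): $4552.84 × 0.0075 = $34.15
SDI: $4552.84 × 0.0148 = $67.38
AD&D insurance premium: $193.58
Total deductions = $315.51 + $273.17 + $511.38 + $95.14 + $20.94 + $34.15 + $67.38 + $193.58 = $1511.25
Net pay = $4552.84 − $1511.25 = $3041.59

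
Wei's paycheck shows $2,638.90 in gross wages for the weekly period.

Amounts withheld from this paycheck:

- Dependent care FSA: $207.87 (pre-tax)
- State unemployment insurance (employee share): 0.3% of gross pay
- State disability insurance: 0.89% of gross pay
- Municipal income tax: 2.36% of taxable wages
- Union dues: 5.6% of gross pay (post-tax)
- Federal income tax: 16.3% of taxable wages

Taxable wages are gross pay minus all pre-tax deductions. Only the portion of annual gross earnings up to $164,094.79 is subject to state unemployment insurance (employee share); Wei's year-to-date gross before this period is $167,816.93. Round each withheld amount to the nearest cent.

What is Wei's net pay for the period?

$1,806.13

Dependent care FSA: $207.87
Taxable wages = $2,638.90 − $207.87 = $2,431.03
Municipal income tax: $2,431.03 × 0.0236 = $57.37
Federal income tax: $2,431.03 × 0.163 = $396.26
State unemployment insurance (employee share): annual cap $164,094.79 already reached (YTD $167,816.93), so $0.00
State disability insurance: $2,638.90 × 0.0089 = $23.49
Union dues: $2,638.90 × 0.056 = $147.78
Total deductions = $207.87 + $57.37 + $396.26 + $0.00 + $23.49 + $147.78 = $832.77
Net pay = $2,638.90 − $832.77 = $1,806.13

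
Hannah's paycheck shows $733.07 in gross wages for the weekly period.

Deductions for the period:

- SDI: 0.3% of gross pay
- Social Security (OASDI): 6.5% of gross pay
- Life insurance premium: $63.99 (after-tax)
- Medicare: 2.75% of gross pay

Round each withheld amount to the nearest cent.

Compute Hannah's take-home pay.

$599.07

Social Security (OASDI): $733.07 × 0.065 = $47.65
Medicare: $733.07 × 0.0275 = $20.16
SDI: $733.07 × 0.003 = $2.20
Life insurance premium: $63.99
Total deductions = $47.65 + $20.16 + $2.20 + $63.99 = $134.00
Net pay = $733.07 − $134.00 = $599.07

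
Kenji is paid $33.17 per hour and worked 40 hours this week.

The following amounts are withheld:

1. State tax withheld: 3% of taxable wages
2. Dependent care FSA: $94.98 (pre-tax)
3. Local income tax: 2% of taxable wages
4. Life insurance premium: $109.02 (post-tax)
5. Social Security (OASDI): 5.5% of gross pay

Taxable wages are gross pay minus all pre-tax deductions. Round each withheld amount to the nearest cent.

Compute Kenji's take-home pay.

Gross pay: 40 × $33.17 = $1,326.80
Dependent care FSA: $94.98
Taxable wages = $1,326.80 − $94.98 = $1,231.82
State tax withheld: $1,231.82 × 0.03 = $36.95
Local income tax: $1,231.82 × 0.02 = $24.64
Social Security (OASDI): $1,326.80 × 0.055 = $72.97
Life insurance premium: $109.02
Total deductions = $94.98 + $36.95 + $24.64 + $72.97 + $109.02 = $338.56
Net pay = $1,326.80 − $338.56 = $988.24

$988.24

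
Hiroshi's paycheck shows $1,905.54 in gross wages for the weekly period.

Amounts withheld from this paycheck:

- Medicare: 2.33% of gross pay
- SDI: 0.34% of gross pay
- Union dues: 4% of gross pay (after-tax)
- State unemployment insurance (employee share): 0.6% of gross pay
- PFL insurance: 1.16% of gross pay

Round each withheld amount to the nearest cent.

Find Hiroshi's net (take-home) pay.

Medicare: $1,905.54 × 0.0233 = $44.40
State unemployment insurance (employee share): $1,905.54 × 0.006 = $11.43
PFL insurance: $1,905.54 × 0.0116 = $22.10
SDI: $1,905.54 × 0.0034 = $6.48
Union dues: $1,905.54 × 0.04 = $76.22
Total deductions = $44.40 + $11.43 + $22.10 + $6.48 + $76.22 = $160.63
Net pay = $1,905.54 − $160.63 = $1,744.91

$1,744.91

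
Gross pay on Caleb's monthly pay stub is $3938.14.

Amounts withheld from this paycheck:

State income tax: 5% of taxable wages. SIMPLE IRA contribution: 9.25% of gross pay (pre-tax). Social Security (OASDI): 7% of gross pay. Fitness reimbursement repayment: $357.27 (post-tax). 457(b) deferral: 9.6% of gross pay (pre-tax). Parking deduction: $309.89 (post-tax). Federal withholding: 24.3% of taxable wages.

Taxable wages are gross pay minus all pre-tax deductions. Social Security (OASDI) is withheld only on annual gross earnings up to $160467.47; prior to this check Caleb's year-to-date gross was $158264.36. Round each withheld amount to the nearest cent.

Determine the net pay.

$1438.05

SIMPLE IRA contribution: $3938.14 × 0.0925 = $364.28
457(b) deferral: $3938.14 × 0.096 = $378.06
Pre-tax total = $364.28 + $378.06 = $742.34
Taxable wages = $3938.14 − $742.34 = $3195.80
Federal withholding: $3195.80 × 0.243 = $776.58
State income tax: $3195.80 × 0.05 = $159.79
Social Security (OASDI): only $160467.47 − $158264.36 = $2203.11 of this check is subject → $2203.11 × 0.07 = $154.22
Fitness reimbursement repayment: $357.27
Parking deduction: $309.89
Total deductions = $364.28 + $378.06 + $776.58 + $159.79 + $154.22 + $357.27 + $309.89 = $2500.09
Net pay = $3938.14 − $2500.09 = $1438.05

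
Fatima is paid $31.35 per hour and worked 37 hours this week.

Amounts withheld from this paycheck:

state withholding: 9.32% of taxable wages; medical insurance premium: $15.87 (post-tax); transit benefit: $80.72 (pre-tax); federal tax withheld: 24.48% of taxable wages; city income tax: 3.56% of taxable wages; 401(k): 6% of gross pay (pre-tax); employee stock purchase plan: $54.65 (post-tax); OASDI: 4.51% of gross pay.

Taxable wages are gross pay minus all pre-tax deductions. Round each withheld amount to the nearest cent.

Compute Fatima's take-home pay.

Gross pay: 37 × $31.35 = $1,159.95
401(k): $1,159.95 × 0.06 = $69.60
Transit benefit: $80.72
Pre-tax total = $69.60 + $80.72 = $150.32
Taxable wages = $1,159.95 − $150.32 = $1,009.63
Federal tax withheld: $1,009.63 × 0.2448 = $247.16
State withholding: $1,009.63 × 0.0932 = $94.10
City income tax: $1,009.63 × 0.0356 = $35.94
OASDI: $1,159.95 × 0.0451 = $52.31
Medical insurance premium: $15.87
Employee stock purchase plan: $54.65
Total deductions = $69.60 + $80.72 + $247.16 + $94.10 + $35.94 + $52.31 + $15.87 + $54.65 = $650.35
Net pay = $1,159.95 − $650.35 = $509.60

$509.60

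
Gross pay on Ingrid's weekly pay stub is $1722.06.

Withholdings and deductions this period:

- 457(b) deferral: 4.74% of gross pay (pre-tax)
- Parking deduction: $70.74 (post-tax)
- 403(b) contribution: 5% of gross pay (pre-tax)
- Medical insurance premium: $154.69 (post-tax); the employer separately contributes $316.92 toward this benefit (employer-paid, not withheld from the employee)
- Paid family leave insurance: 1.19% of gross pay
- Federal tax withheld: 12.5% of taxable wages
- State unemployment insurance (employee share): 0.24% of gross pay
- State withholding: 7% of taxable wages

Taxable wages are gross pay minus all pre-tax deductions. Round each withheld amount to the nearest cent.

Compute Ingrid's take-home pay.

$1001.19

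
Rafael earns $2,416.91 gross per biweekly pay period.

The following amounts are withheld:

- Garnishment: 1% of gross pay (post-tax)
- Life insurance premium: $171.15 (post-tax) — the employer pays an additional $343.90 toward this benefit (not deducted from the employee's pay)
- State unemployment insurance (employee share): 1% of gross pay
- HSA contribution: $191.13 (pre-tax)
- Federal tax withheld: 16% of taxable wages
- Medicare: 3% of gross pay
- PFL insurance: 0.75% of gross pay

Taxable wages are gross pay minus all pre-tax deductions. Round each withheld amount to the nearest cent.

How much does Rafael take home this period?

HSA contribution: $191.13
Taxable wages = $2,416.91 − $191.13 = $2,225.78
Federal tax withheld: $2,225.78 × 0.16 = $356.12
State unemployment insurance (employee share): $2,416.91 × 0.01 = $24.17
PFL insurance: $2,416.91 × 0.0075 = $18.13
Medicare: $2,416.91 × 0.03 = $72.51
Garnishment: $2,416.91 × 0.01 = $24.17
Life insurance premium: $171.15
(Employer's $343.90 toward life insurance premium is not withheld from the employee.)
Total deductions = $191.13 + $356.12 + $24.17 + $18.13 + $72.51 + $24.17 + $171.15 = $857.38
Net pay = $2,416.91 − $857.38 = $1,559.53

$1,559.53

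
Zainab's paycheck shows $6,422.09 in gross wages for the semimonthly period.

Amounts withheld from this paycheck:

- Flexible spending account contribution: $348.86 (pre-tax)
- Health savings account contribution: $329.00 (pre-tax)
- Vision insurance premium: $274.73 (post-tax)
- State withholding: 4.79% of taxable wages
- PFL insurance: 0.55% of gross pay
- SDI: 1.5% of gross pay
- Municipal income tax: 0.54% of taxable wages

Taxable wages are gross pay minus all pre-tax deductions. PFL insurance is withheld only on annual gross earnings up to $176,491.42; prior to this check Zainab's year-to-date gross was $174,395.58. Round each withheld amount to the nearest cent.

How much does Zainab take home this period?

$5,055.47

Health savings account contribution: $329.00
Flexible spending account contribution: $348.86
Pre-tax total = $329.00 + $348.86 = $677.86
Taxable wages = $6,422.09 − $677.86 = $5,744.23
State withholding: $5,744.23 × 0.0479 = $275.15
Municipal income tax: $5,744.23 × 0.0054 = $31.02
SDI: $6,422.09 × 0.015 = $96.33
PFL insurance: only $176,491.42 − $174,395.58 = $2,095.84 of this check is subject → $2,095.84 × 0.0055 = $11.53
Vision insurance premium: $274.73
Total deductions = $329.00 + $348.86 + $275.15 + $31.02 + $96.33 + $11.53 + $274.73 = $1,366.62
Net pay = $6,422.09 − $1,366.62 = $5,055.47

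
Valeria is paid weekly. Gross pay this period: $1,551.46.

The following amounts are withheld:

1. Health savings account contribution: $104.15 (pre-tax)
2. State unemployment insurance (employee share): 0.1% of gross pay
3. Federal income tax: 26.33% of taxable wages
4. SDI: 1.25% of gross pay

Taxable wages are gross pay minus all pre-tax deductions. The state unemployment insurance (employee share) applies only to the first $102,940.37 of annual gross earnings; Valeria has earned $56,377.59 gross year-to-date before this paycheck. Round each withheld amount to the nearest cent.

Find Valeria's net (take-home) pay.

$1,045.29

Health savings account contribution: $104.15
Taxable wages = $1,551.46 − $104.15 = $1,447.31
Federal income tax: $1,447.31 × 0.2633 = $381.08
State unemployment insurance (employee share): cap not yet reached, full $1,551.46 is subject → $1,551.46 × 0.001 = $1.55
SDI: $1,551.46 × 0.0125 = $19.39
Total deductions = $104.15 + $381.08 + $1.55 + $19.39 = $506.17
Net pay = $1,551.46 − $506.17 = $1,045.29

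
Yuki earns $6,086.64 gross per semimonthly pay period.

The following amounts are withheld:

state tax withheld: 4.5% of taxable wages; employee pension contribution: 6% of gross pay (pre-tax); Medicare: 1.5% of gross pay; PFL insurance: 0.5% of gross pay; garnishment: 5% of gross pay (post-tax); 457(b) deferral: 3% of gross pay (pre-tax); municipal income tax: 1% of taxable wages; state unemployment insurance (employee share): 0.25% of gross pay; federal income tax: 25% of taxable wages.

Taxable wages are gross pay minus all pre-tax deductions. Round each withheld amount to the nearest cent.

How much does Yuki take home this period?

Employee pension contribution: $6,086.64 × 0.06 = $365.20
457(b) deferral: $6,086.64 × 0.03 = $182.60
Pre-tax total = $365.20 + $182.60 = $547.80
Taxable wages = $6,086.64 − $547.80 = $5,538.84
Federal income tax: $5,538.84 × 0.25 = $1,384.71
State tax withheld: $5,538.84 × 0.045 = $249.25
Municipal income tax: $5,538.84 × 0.01 = $55.39
State unemployment insurance (employee share): $6,086.64 × 0.0025 = $15.22
PFL insurance: $6,086.64 × 0.005 = $30.43
Medicare: $6,086.64 × 0.015 = $91.30
Garnishment: $6,086.64 × 0.05 = $304.33
Total deductions = $365.20 + $182.60 + $1,384.71 + $249.25 + $55.39 + $15.22 + $30.43 + $91.30 + $304.33 = $2,678.43
Net pay = $6,086.64 − $2,678.43 = $3,408.21

$3,408.21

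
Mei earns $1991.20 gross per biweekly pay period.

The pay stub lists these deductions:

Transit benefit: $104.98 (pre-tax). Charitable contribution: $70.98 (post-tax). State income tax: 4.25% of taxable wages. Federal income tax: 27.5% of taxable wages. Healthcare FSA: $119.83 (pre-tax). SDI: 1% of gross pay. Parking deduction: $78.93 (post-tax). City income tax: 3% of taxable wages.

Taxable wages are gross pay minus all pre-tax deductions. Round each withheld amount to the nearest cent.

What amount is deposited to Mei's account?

$982.75

Healthcare FSA: $119.83
Transit benefit: $104.98
Pre-tax total = $119.83 + $104.98 = $224.81
Taxable wages = $1991.20 − $224.81 = $1766.39
City income tax: $1766.39 × 0.03 = $52.99
State income tax: $1766.39 × 0.0425 = $75.07
Federal income tax: $1766.39 × 0.275 = $485.76
SDI: $1991.20 × 0.01 = $19.91
Parking deduction: $78.93
Charitable contribution: $70.98
Total deductions = $119.83 + $104.98 + $52.99 + $75.07 + $485.76 + $19.91 + $78.93 + $70.98 = $1008.45
Net pay = $1991.20 − $1008.45 = $982.75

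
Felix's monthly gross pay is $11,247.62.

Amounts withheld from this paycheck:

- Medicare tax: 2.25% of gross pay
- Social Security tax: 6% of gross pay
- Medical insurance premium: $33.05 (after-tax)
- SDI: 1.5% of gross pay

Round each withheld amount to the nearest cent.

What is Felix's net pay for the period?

$10,117.93

Medicare tax: $11,247.62 × 0.0225 = $253.07
SDI: $11,247.62 × 0.015 = $168.71
Social Security tax: $11,247.62 × 0.06 = $674.86
Medical insurance premium: $33.05
Total deductions = $253.07 + $168.71 + $674.86 + $33.05 = $1,129.69
Net pay = $11,247.62 − $1,129.69 = $10,117.93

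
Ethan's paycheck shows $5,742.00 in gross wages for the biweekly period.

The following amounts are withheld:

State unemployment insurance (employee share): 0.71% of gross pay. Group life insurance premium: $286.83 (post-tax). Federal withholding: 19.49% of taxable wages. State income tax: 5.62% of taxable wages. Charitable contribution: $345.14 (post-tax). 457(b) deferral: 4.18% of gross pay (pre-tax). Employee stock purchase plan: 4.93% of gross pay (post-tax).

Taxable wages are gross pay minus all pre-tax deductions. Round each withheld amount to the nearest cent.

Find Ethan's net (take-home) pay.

$3,164.61

457(b) deferral: $5,742.00 × 0.0418 = $240.02
Taxable wages = $5,742.00 − $240.02 = $5,501.98
Federal withholding: $5,501.98 × 0.1949 = $1,072.34
State income tax: $5,501.98 × 0.0562 = $309.21
State unemployment insurance (employee share): $5,742.00 × 0.0071 = $40.77
Employee stock purchase plan: $5,742.00 × 0.0493 = $283.08
Charitable contribution: $345.14
Group life insurance premium: $286.83
Total deductions = $240.02 + $1,072.34 + $309.21 + $40.77 + $283.08 + $345.14 + $286.83 = $2,577.39
Net pay = $5,742.00 − $2,577.39 = $3,164.61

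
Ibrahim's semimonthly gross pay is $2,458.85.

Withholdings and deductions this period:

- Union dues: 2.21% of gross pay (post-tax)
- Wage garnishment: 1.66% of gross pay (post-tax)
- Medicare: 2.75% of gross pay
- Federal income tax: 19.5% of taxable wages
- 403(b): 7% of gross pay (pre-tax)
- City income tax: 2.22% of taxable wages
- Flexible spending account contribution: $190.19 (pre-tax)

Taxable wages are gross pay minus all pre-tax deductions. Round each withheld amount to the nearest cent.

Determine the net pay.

403(b): $2,458.85 × 0.07 = $172.12
Flexible spending account contribution: $190.19
Pre-tax total = $172.12 + $190.19 = $362.31
Taxable wages = $2,458.85 − $362.31 = $2,096.54
Federal income tax: $2,096.54 × 0.195 = $408.83
City income tax: $2,096.54 × 0.0222 = $46.54
Medicare: $2,458.85 × 0.0275 = $67.62
Wage garnishment: $2,458.85 × 0.0166 = $40.82
Union dues: $2,458.85 × 0.0221 = $54.34
Total deductions = $172.12 + $190.19 + $408.83 + $46.54 + $67.62 + $40.82 + $54.34 = $980.46
Net pay = $2,458.85 − $980.46 = $1,478.39

$1,478.39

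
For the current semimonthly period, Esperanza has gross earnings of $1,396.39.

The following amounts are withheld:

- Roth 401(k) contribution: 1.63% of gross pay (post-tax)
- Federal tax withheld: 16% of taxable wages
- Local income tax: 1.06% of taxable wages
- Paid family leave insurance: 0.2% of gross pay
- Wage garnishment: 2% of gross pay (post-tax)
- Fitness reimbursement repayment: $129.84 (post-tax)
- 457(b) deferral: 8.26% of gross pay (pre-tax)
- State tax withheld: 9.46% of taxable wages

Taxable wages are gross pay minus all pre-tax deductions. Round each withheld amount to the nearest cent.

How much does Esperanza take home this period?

$757.99

457(b) deferral: $1,396.39 × 0.0826 = $115.34
Taxable wages = $1,396.39 − $115.34 = $1,281.05
Local income tax: $1,281.05 × 0.0106 = $13.58
Federal tax withheld: $1,281.05 × 0.16 = $204.97
State tax withheld: $1,281.05 × 0.0946 = $121.19
Paid family leave insurance: $1,396.39 × 0.002 = $2.79
Fitness reimbursement repayment: $129.84
Roth 401(k) contribution: $1,396.39 × 0.0163 = $22.76
Wage garnishment: $1,396.39 × 0.02 = $27.93
Total deductions = $115.34 + $13.58 + $204.97 + $121.19 + $2.79 + $129.84 + $22.76 + $27.93 = $638.40
Net pay = $1,396.39 − $638.40 = $757.99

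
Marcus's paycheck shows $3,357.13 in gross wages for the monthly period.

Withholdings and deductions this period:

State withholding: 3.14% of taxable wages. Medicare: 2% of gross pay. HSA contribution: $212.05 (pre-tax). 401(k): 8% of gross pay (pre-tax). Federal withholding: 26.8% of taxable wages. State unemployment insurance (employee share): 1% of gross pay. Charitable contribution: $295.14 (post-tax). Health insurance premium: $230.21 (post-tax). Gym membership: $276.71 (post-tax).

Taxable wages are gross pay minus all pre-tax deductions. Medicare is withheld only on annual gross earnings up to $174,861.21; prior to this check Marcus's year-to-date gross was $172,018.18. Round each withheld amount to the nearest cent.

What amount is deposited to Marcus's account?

401(k): $3,357.13 × 0.08 = $268.57
HSA contribution: $212.05
Pre-tax total = $268.57 + $212.05 = $480.62
Taxable wages = $3,357.13 − $480.62 = $2,876.51
State withholding: $2,876.51 × 0.0314 = $90.32
Federal withholding: $2,876.51 × 0.268 = $770.90
State unemployment insurance (employee share): $3,357.13 × 0.01 = $33.57
Medicare: only $174,861.21 − $172,018.18 = $2,843.03 of this check is subject → $2,843.03 × 0.02 = $56.86
Gym membership: $276.71
Charitable contribution: $295.14
Health insurance premium: $230.21
Total deductions = $268.57 + $212.05 + $90.32 + $770.90 + $33.57 + $56.86 + $276.71 + $295.14 + $230.21 = $2,234.33
Net pay = $3,357.13 − $2,234.33 = $1,122.80

$1,122.80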